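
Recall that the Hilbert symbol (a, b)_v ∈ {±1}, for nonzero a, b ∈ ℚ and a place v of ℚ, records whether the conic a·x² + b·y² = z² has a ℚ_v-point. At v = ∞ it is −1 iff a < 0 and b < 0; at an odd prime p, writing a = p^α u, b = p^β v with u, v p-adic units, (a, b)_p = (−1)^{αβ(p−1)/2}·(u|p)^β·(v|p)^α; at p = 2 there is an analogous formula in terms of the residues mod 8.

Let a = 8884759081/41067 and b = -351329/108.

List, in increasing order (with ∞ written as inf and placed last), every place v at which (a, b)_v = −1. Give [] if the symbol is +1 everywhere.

(a, b) ≡ (3, -627) mod (ℚ^×)²; places V = {2, 3, 11, 13, 19, 41, ∞}.
(a,b)_41: α=2, u≡24; β=2, v≡3 (mod 41); (24|41)=-1, (3|41)=-1; sign (−1)^0·-1^2·-1^2 = +1.
(a,b)_∞: sgn(3)=+, sgn(-627)=−, so +1.
(a,b)_2: α=0, β=-2; u≡3, v≡5 (mod 8); ε(u)ε(v)=1·0, αω(v)=0·1, βω(u)=-2·1; sum ≡ 0  ⇒  +1.
(a,b)_19: α=2, u≡10; β=1, v≡7 (mod 19); (10|19)=-1, (7|19)=+1; sign (−1)^0·-1^1·+1^2 = -1.
(a,b)_11: α=4, u≡1; β=1, v≡3 (mod 11); (1|11)=+1, (3|11)=+1; sign (−1)^0·+1^1·+1^4 = +1.
(a,b)_3: α=-5, u≡1; β=-3, v≡1 (mod 3); (1|3)=+1, (1|3)=+1; sign (−1)^1·+1^-3·+1^-5 = -1.
(a,b)_13: α=-2, u≡9; β=0, v≡12 (mod 13); (9|13)=+1, (12|13)=+1; sign (−1)^0·+1^0·+1^-2 = +1.
|Ram(3, -627)| = 2, even; anisotropic at {3, 19}.

[3, 19]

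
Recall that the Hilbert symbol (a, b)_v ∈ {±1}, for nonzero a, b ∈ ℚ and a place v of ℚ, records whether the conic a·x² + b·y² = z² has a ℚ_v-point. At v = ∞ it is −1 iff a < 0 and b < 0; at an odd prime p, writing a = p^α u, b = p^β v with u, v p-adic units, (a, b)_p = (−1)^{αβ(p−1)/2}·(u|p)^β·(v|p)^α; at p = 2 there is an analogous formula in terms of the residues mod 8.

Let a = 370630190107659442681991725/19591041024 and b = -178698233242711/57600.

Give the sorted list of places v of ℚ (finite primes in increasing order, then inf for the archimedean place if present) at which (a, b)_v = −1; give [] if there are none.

[19, 23]

(a, b) ≡ (7429, -391) mod (ℚ^×)²; places V = {2, 3, 5, 7, 13, 17, 19, 23, ∞}.
(a,b)_3: α=-14, u≡1; β=-2, v≡2 (mod 3); (1|3)=+1, (2|3)=-1; sign (−1)^0·+1^-2·-1^-14 = +1.
(a,b)_∞: sgn(7429)=+, sgn(-391)=−, so +1.
(a,b)_13: α=6, u≡7; β=2, v≡3 (mod 13); (7|13)=-1, (3|13)=+1; sign (−1)^0·-1^2·+1^6 = +1.
(a,b)_7: α=2, u≡2; β=2, v≡1 (mod 7); (2|7)=+1, (1|7)=+1; sign (−1)^0·+1^2·+1^2 = +1.
(a,b)_17: α=5, u≡11; β=3, v≡10 (mod 17); (11|17)=-1, (10|17)=-1; sign (−1)^0·-1^3·-1^5 = +1.
(a,b)_2: α=-12, β=-8; u≡5, v≡1 (mod 8); ε(u)ε(v)=0·0, αω(v)=-12·0, βω(u)=-8·1; sum ≡ 0  ⇒  +1.
(a,b)_23: α=5, u≡1; β=3, v≡18 (mod 23); (1|23)=+1, (18|23)=+1; sign (−1)^1·+1^3·+1^5 = -1.
(a,b)_19: α=3, u≡11; β=2, v≡2 (mod 19); (11|19)=+1, (2|19)=-1; sign (−1)^0·+1^2·-1^3 = -1.
(a,b)_5: α=2, u≡1; β=-2, v≡1 (mod 5); (1|5)=+1, (1|5)=+1; sign (−1)^0·+1^-2·+1^2 = +1.
(7429, -391 / ℚ) ramifies at {19, 23}: a division algebra.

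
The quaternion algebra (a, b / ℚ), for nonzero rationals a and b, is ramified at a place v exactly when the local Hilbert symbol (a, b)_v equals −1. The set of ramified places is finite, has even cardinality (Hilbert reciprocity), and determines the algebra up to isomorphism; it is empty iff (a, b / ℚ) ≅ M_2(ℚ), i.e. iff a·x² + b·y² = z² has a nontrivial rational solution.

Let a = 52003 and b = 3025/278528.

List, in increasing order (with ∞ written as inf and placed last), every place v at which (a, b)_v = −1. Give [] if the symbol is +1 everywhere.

[7, 23]

Mod squares: a ≡ 52003, b ≡ 17. Check v ∈ {∞, 2, 5, 7, 11, 17, 19, 23}.
v=19: a=19^1·(≡1), b=19^0·(≡6) mod 19; (1|19)=+1, (6|19)=+1; (−1)^{1·0·9}·(+1)^0·(+1)^1 = +1.
v=11: a=11^0·(≡6), b=11^2·(≡10) mod 11; (6|11)=-1, (10|11)=-1; (−1)^{0·2·5}·(-1)^2·(-1)^0 = +1.
v=∞: 52003 > 0 and 17 > 0  ⇒  (a,b)_∞ = +1.
v=5: a=5^0·(≡3), b=5^2·(≡2) mod 5; (3|5)=-1, (2|5)=-1; (−1)^{0·2·2}·(-1)^2·(-1)^0 = +1.
v=7: a=7^1·(≡2), b=7^0·(≡3) mod 7; (2|7)=+1, (3|7)=-1; (−1)^{1·0·3}·(+1)^0·(-1)^1 = -1.
v=2: v_2(a)=0, v_2(b)=-14; units ≡ 3, 1 (mod 8); ε·ε+αω+βω = 1·0+0·0+-14·1 ≡ 0  ⇒  (a,b)_2 = +1.
v=17: a=17^1·(≡16), b=17^-1·(≡13) mod 17; (16|17)=+1, (13|17)=+1; (−1)^{1·-1·8}·(+1)^-1·(+1)^1 = +1.
v=23: a=23^1·(≡7), b=23^0·(≡17) mod 23; (7|23)=-1, (17|23)=-1; (−1)^{1·0·11}·(-1)^0·(-1)^1 = -1.
Ram(52003, 17) = {7, 23}; no ℚ_7-point on the conic.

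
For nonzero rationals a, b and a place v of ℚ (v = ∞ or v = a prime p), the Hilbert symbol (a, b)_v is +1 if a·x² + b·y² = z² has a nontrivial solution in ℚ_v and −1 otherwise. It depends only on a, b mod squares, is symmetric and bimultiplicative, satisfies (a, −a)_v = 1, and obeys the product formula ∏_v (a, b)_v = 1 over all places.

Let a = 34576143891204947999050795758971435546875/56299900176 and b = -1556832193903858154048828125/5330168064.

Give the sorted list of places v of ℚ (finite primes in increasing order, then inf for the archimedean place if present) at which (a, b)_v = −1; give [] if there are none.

[2, 5, 7, 19, 41, 53]

Mod squares: a ≡ 12427387, b ≡ -85. Check v ∈ {∞, 2, 3, 5, 7, 13, 17, 19, 29, 41, 43, 53}.
v=41: a=41^3·(≡34), b=41^2·(≡30) mod 41; (34|41)=-1, (30|41)=-1; (−1)^{3·2·20}·(-1)^2·(-1)^3 = -1.
v=∞: 12427387 > 0 and -85 < 0  ⇒  (a,b)_∞ = +1.
v=53: a=53^3·(≡17), b=53^2·(≡21) mod 53; (17|53)=+1, (21|53)=-1; (−1)^{3·2·26}·(+1)^2·(-1)^3 = -1.
v=7: a=7^3·(≡4), b=7^2·(≡3) mod 7; (4|7)=+1, (3|7)=-1; (−1)^{3·2·3}·(+1)^2·(-1)^3 = -1.
v=43: a=43^3·(≡14), b=43^2·(≡15) mod 43; (14|43)=+1, (15|43)=+1; (−1)^{3·2·21}·(+1)^2·(+1)^3 = +1.
v=2: v_2(a)=-4, v_2(b)=-8; units ≡ 3, 3 (mod 8); ε·ε+αω+βω = 1·1+-4·1+-8·1 ≡ 1  ⇒  (a,b)_2 = -1.
v=29: a=29^4·(≡17), b=29^2·(≡27) mod 29; (17|29)=-1, (27|29)=-1; (−1)^{4·2·14}·(-1)^2·(-1)^4 = +1.
v=13: a=13^-6·(≡7), b=13^-4·(≡6) mod 13; (7|13)=-1, (6|13)=-1; (−1)^{-6·-4·6}·(-1)^-4·(-1)^-6 = +1.
v=19: a=19^5·(≡1), b=19^4·(≡8) mod 19; (1|19)=+1, (8|19)=-1; (−1)^{5·4·9}·(+1)^4·(-1)^5 = -1.
v=3: a=3^-6·(≡1), b=3^-6·(≡2) mod 3; (1|3)=+1, (2|3)=-1; (−1)^{-6·-6·1}·(+1)^-6·(-1)^-6 = +1.
v=17: a=17^2·(≡9), b=17^1·(≡12) mod 17; (9|17)=+1, (12|17)=-1; (−1)^{2·1·8}·(+1)^1·(-1)^2 = +1.
v=5: a=5^12·(≡2), b=5^9·(≡3) mod 5; (2|5)=-1, (3|5)=-1; (−1)^{12·9·2}·(-1)^9·(-1)^12 = -1.
(12427387, -85 / ℚ) ramifies at {2, 5, 7, 19, 41, 53}: a division algebra.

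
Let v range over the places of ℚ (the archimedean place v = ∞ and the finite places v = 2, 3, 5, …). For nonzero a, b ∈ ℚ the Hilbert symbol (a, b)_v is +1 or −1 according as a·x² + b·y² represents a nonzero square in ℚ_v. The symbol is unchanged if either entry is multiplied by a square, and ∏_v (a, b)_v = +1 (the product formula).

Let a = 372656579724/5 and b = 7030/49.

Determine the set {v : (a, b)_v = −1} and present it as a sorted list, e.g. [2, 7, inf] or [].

[2, 23]

Mod squares: a ≡ 312455, b ≡ 7030. Check v ∈ {∞, 2, 3, 5, 7, 11, 13, 19, 23, 37}.
v=3: a=3^2·(≡2), b=3^0·(≡1) mod 3; (2|3)=-1, (1|3)=+1; (−1)^{2·0·1}·(-1)^0·(+1)^2 = +1.
v=37: a=37^2·(≡4), b=37^1·(≡22) mod 37; (4|37)=+1, (22|37)=-1; (−1)^{2·1·18}·(+1)^1·(-1)^2 = +1.
v=2: v_2(a)=2, v_2(b)=1; units ≡ 7, 3 (mod 8); ε·ε+αω+βω = 1·1+2·1+1·0 ≡ 1  ⇒  (a,b)_2 = -1.
v=13: a=13^1·(≡8), b=13^0·(≡1) mod 13; (8|13)=-1, (1|13)=+1; (−1)^{1·0·6}·(-1)^0·(+1)^1 = +1.
v=11: a=11^3·(≡4), b=11^0·(≡9) mod 11; (4|11)=+1, (9|11)=+1; (−1)^{3·0·5}·(+1)^0·(+1)^3 = +1.
v=∞: 312455 > 0 and 7030 > 0  ⇒  (a,b)_∞ = +1.
v=19: a=19^1·(≡2), b=19^1·(≡6) mod 19; (2|19)=-1, (6|19)=+1; (−1)^{1·1·9}·(-1)^1·(+1)^1 = +1.
v=23: a=23^1·(≡5), b=23^0·(≡5) mod 23; (5|23)=-1, (5|23)=-1; (−1)^{1·0·11}·(-1)^0·(-1)^1 = -1.
v=7: a=7^0·(≡6), b=7^-2·(≡2) mod 7; (6|7)=-1, (2|7)=+1; (−1)^{0·-2·3}·(-1)^-2·(+1)^0 = +1.
v=5: a=5^-1·(≡4), b=5^1·(≡4) mod 5; (4|5)=+1, (4|5)=+1; (−1)^{-1·1·2}·(+1)^1·(+1)^-1 = +1.
|Ram(312455, 7030)| = 2, even; anisotropic at {2, 23}.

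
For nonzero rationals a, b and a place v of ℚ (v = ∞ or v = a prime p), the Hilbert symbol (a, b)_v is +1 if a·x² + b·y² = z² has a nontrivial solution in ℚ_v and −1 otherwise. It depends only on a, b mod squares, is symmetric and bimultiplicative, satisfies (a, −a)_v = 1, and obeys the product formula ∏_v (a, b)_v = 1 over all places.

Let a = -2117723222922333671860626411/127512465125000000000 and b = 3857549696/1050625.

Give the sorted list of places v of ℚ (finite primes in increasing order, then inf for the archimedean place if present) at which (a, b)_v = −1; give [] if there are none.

[17, 23]

Mod squares: a ≡ -598, b ≡ 10166. Check v ∈ {∞, 2, 3, 5, 7, 11, 13, 17, 19, 23, 41, 47}.
v=7: a=7^6·(≡4), b=7^2·(≡2) mod 7; (4|7)=+1, (2|7)=+1; (−1)^{6·2·3}·(+1)^2·(+1)^6 = +1.
v=13: a=13^7·(≡6), b=13^1·(≡6) mod 13; (6|13)=-1, (6|13)=-1; (−1)^{7·1·6}·(-1)^1·(-1)^7 = +1.
v=3: a=3^6·(≡2), b=3^0·(≡2) mod 3; (2|3)=-1, (2|3)=-1; (−1)^{6·0·1}·(-1)^0·(-1)^6 = +1.
v=∞: -598 < 0 and 10166 > 0  ⇒  (a,b)_∞ = +1.
v=17: a=17^0·(≡7), b=17^1·(≡6) mod 17; (7|17)=-1, (6|17)=-1; (−1)^{0·1·8}·(-1)^1·(-1)^0 = -1.
v=11: a=11^4·(≡8), b=11^2·(≡6) mod 11; (8|11)=-1, (6|11)=-1; (−1)^{4·2·5}·(-1)^2·(-1)^4 = +1.
v=5: a=5^-12·(≡2), b=5^-4·(≡1) mod 5; (2|5)=-1, (1|5)=+1; (−1)^{-12·-4·2}·(-1)^-4·(+1)^-12 = +1.
v=23: a=23^3·(≡20), b=23^1·(≡7) mod 23; (20|23)=-1, (7|23)=-1; (−1)^{3·1·11}·(-1)^1·(-1)^3 = -1.
v=19: a=19^-2·(≡15), b=19^0·(≡7) mod 19; (15|19)=-1, (7|19)=+1; (−1)^{-2·0·9}·(-1)^0·(+1)^-2 = +1.
v=47: a=47^2·(≡30), b=47^0·(≡2) mod 47; (30|47)=-1, (2|47)=+1; (−1)^{2·0·23}·(-1)^0·(+1)^2 = +1.
v=2: v_2(a)=-9, v_2(b)=7; units ≡ 5, 3 (mod 8); ε·ε+αω+βω = 0·1+-9·1+7·1 ≡ 0  ⇒  (a,b)_2 = +1.
v=41: a=41^-4·(≡29), b=41^-2·(≡8) mod 41; (29|41)=-1, (8|41)=+1; (−1)^{-4·-2·20}·(-1)^-2·(+1)^-4 = +1.
|Ram(-598, 10166)| = 2, even; anisotropic at {17, 23}.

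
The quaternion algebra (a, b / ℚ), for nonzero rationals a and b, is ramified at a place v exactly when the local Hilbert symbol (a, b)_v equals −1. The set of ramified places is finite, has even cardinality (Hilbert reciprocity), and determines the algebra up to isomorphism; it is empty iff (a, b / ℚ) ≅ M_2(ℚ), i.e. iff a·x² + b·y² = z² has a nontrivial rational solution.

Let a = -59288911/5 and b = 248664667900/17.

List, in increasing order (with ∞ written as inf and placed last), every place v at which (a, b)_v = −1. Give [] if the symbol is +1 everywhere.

[5, 17, 19, 23, 31, 37]

Mod squares: a ≡ -2449955, b ≡ 349363583. Check v ∈ {∞, 2, 5, 11, 17, 19, 23, 31, 37, 41}.
v=23: a=23^0·(≡15), b=23^1·(≡20) mod 23; (15|23)=-1, (20|23)=-1; (−1)^{0·1·11}·(-1)^1·(-1)^0 = -1.
v=41: a=41^1·(≡8), b=41^1·(≡21) mod 41; (8|41)=+1, (21|41)=+1; (−1)^{1·1·20}·(+1)^1·(+1)^1 = +1.
v=37: a=37^1·(≡6), b=37^1·(≡36) mod 37; (6|37)=-1, (36|37)=+1; (−1)^{1·1·18}·(-1)^1·(+1)^1 = -1.
v=31: a=31^0·(≡3), b=31^1·(≡22) mod 31; (3|31)=-1, (22|31)=-1; (−1)^{0·1·15}·(-1)^1·(-1)^0 = -1.
v=17: a=17^1·(≡7), b=17^-1·(≡15) mod 17; (7|17)=-1, (15|17)=+1; (−1)^{1·-1·8}·(-1)^-1·(+1)^1 = -1.
v=19: a=19^1·(≡3), b=19^1·(≡12) mod 19; (3|19)=-1, (12|19)=-1; (−1)^{1·1·9}·(-1)^1·(-1)^1 = -1.
v=5: a=5^-1·(≡4), b=5^2·(≡3) mod 5; (4|5)=+1, (3|5)=-1; (−1)^{-1·2·2}·(+1)^2·(-1)^-1 = -1.
v=∞: -2449955 < 0 and 349363583 > 0  ⇒  (a,b)_∞ = +1.
v=11: a=11^2·(≡3), b=11^2·(≡10) mod 11; (3|11)=+1, (10|11)=-1; (−1)^{2·2·5}·(+1)^2·(-1)^2 = +1.
v=2: v_2(a)=0, v_2(b)=2; units ≡ 5, 7 (mod 8); ε·ε+αω+βω = 0·1+0·0+2·1 ≡ 0  ⇒  (a,b)_2 = +1.
|Ram(-2449955, 349363583)| = 6, even; anisotropic at {5, 17, 19, 23, 31, 37}.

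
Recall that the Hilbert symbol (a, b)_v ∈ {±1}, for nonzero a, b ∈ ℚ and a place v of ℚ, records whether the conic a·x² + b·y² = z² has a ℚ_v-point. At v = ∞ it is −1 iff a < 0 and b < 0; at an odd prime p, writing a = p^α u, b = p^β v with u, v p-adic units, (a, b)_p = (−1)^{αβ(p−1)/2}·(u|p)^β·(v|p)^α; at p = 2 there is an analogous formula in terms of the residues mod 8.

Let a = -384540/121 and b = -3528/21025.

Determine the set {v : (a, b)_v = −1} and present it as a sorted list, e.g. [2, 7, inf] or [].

[5, 13, 29, inf]

Mod squares: a ≡ -96135, b ≡ -2. Check v ∈ {∞, 2, 3, 5, 7, 11, 13, 17, 29}.
v=11: a=11^-2·(≡9), b=11^0·(≡9) mod 11; (9|11)=+1, (9|11)=+1; (−1)^{-2·0·5}·(+1)^0·(+1)^-2 = +1.
v=2: v_2(a)=2, v_2(b)=3; units ≡ 1, 7 (mod 8); ε·ε+αω+βω = 0·1+2·0+3·0 ≡ 0  ⇒  (a,b)_2 = +1.
v=5: a=5^1·(≡2), b=5^-2·(≡2) mod 5; (2|5)=-1, (2|5)=-1; (−1)^{1·-2·2}·(-1)^-2·(-1)^1 = -1.
v=3: a=3^1·(≡1), b=3^2·(≡1) mod 3; (1|3)=+1, (1|3)=+1; (−1)^{1·2·1}·(+1)^2·(+1)^1 = +1.
v=29: a=29^1·(≡16), b=29^-2·(≡12) mod 29; (16|29)=+1, (12|29)=-1; (−1)^{1·-2·14}·(+1)^-2·(-1)^1 = -1.
v=17: a=17^1·(≡12), b=17^0·(≡15) mod 17; (12|17)=-1, (15|17)=+1; (−1)^{1·0·8}·(-1)^0·(+1)^1 = +1.
v=13: a=13^1·(≡2), b=13^0·(≡2) mod 13; (2|13)=-1, (2|13)=-1; (−1)^{1·0·6}·(-1)^0·(-1)^1 = -1.
v=7: a=7^0·(≡6), b=7^2·(≡3) mod 7; (6|7)=-1, (3|7)=-1; (−1)^{0·2·3}·(-1)^2·(-1)^0 = +1.
v=∞: -96135 < 0 and -2 < 0  ⇒  (a,b)_∞ = -1.
(-96135, -2 / ℚ) ramifies at {5, 13, 29, ∞}: a division algebra.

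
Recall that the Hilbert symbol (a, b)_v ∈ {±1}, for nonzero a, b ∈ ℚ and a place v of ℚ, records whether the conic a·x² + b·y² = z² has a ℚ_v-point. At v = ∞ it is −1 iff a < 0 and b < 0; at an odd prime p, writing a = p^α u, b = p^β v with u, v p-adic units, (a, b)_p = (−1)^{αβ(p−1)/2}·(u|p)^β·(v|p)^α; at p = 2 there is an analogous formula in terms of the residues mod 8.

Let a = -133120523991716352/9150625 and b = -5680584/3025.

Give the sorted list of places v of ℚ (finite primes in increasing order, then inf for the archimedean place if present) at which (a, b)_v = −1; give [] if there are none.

(a, b) ≡ (-9282, -546) mod (ℚ^×)²; places V = {2, 3, 5, 7, 11, 13, 17, ∞}.
(a,b)_13: α=3, u≡4; β=1, v≡3 (mod 13); (4|13)=+1, (3|13)=+1; sign (−1)^0·+1^1·+1^3 = +1.
(a,b)_17: α=5, u≡16; β=2, v≡4 (mod 17); (16|17)=+1, (4|17)=+1; sign (−1)^0·+1^2·+1^5 = +1.
(a,b)_7: α=3, u≡4; β=1, v≡5 (mod 7); (4|7)=+1, (5|7)=-1; sign (−1)^1·+1^1·-1^3 = +1.
(a,b)_11: α=-4, u≡7; β=-2, v≡1 (mod 11); (7|11)=-1, (1|11)=+1; sign (−1)^0·-1^-2·+1^-4 = +1.
(a,b)_5: α=-4, u≡3; β=-2, v≡1 (mod 5); (3|5)=-1, (1|5)=+1; sign (−1)^0·-1^-2·+1^-4 = +1.
(a,b)_3: α=5, u≡2; β=3, v≡1 (mod 3); (2|3)=-1, (1|3)=+1; sign (−1)^1·-1^3·+1^5 = +1.
(a,b)_2: α=9, β=3; u≡7, v≡7 (mod 8); ε(u)ε(v)=1·1, αω(v)=9·0, βω(u)=3·0; sum ≡ 1  ⇒  -1.
(a,b)_∞: sgn(-9282)=−, sgn(-546)=−, so -1.
Ram(-9282, -546) = {2, ∞}; no ℚ_2-point on the conic.

[2, inf]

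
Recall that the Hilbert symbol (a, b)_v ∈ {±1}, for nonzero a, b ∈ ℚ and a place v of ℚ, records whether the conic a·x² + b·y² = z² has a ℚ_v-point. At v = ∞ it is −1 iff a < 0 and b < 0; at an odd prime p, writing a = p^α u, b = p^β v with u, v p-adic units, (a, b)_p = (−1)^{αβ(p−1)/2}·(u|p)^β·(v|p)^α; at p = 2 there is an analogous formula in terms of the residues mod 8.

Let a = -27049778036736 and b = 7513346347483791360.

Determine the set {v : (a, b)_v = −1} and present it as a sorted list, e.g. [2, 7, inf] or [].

(a, b) ≡ (-35061, 39585) mod (ℚ^×)²; places V = {2, 3, 5, 7, 13, 29, 31, ∞}.
(a,b)_2: α=14, β=22; u≡3, v≡1 (mod 8); ε(u)ε(v)=1·0, αω(v)=14·0, βω(u)=22·1; sum ≡ 0  ⇒  +1.
(a,b)_13: α=1, u≡6; β=1, v≡1 (mod 13); (6|13)=-1, (1|13)=+1; sign (−1)^0·-1^1·+1^1 = -1.
(a,b)_∞: sgn(-35061)=−, sgn(39585)=+, so +1.
(a,b)_3: α=1, u≡1; β=1, v≡1 (mod 3); (1|3)=+1, (1|3)=+1; sign (−1)^1·+1^1·+1^1 = -1.
(a,b)_29: α=1, u≡5; β=1, v≡10 (mod 29); (5|29)=+1, (10|29)=-1; sign (−1)^0·+1^1·-1^1 = -1.
(a,b)_5: α=0, u≡4; β=1, v≡2 (mod 5); (4|5)=+1, (2|5)=-1; sign (−1)^0·+1^1·-1^0 = +1.
(a,b)_31: α=3, u≡20; β=4, v≡11 (mod 31); (20|31)=+1, (11|31)=-1; sign (−1)^0·+1^4·-1^3 = -1.
(a,b)_7: α=2, u≡2; β=3, v≡6 (mod 7); (2|7)=+1, (6|7)=-1; sign (−1)^0·+1^3·-1^2 = +1.
(-35061, 39585 / ℚ) ramifies at {3, 13, 29, 31}: a division algebra.

[3, 13, 29, 31]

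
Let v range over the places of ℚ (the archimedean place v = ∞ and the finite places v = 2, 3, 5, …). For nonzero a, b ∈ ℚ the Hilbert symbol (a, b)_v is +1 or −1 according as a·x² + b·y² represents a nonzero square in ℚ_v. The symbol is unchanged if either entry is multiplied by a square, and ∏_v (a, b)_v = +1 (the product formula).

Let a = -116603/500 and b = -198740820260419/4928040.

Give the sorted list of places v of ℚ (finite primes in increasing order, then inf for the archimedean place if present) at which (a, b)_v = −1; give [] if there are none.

[17, inf]

Mod squares: a ≡ -1615, b ≡ -190. Check v ∈ {∞, 2, 3, 5, 13, 17, 19, 31}.
v=5: a=5^-3·(≡3), b=5^-1·(≡2) mod 5; (3|5)=-1, (2|5)=-1; (−1)^{-3·-1·2}·(-1)^-1·(-1)^-3 = +1.
v=19: a=19^3·(≡13), b=19^5·(≡9) mod 19; (13|19)=-1, (9|19)=+1; (−1)^{3·5·9}·(-1)^5·(+1)^3 = +1.
v=31: a=31^0·(≡28), b=31^2·(≡27) mod 31; (28|31)=+1, (27|31)=-1; (−1)^{0·2·15}·(+1)^2·(-1)^0 = +1.
v=13: a=13^0·(≡12), b=13^-2·(≡5) mod 13; (12|13)=+1, (5|13)=-1; (−1)^{0·-2·6}·(+1)^-2·(-1)^0 = +1.
v=3: a=3^0·(≡2), b=3^-6·(≡2) mod 3; (2|3)=-1, (2|3)=-1; (−1)^{0·-6·1}·(-1)^-6·(-1)^0 = +1.
v=17: a=17^1·(≡11), b=17^4·(≡10) mod 17; (11|17)=-1, (10|17)=-1; (−1)^{1·4·8}·(-1)^4·(-1)^1 = -1.
v=2: v_2(a)=-2, v_2(b)=-3; units ≡ 1, 1 (mod 8); ε·ε+αω+βω = 0·0+-2·0+-3·0 ≡ 0  ⇒  (a,b)_2 = +1.
v=∞: -1615 < 0 and -190 < 0  ⇒  (a,b)_∞ = -1.
(-1615, -190 / ℚ) ramifies at {17, ∞}: a division algebra.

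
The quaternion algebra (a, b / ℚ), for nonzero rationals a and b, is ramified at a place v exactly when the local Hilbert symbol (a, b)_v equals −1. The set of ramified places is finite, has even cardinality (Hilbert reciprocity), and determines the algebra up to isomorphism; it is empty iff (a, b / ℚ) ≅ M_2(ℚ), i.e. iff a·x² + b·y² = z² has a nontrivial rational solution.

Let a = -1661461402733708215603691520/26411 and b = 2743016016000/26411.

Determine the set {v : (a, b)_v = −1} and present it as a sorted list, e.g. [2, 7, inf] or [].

(a, b) ≡ (-77330, 81510) mod (ℚ^×)²; places V = {2, 3, 5, 7, 11, 13, 19, 37, ∞}.
(a,b)_19: α=3, u≡3; β=1, v≡15 (mod 19); (3|19)=-1, (15|19)=-1; sign (−1)^1·-1^1·-1^3 = -1.
(a,b)_37: α=5, u≡14; β=2, v≡26 (mod 37); (14|37)=-1, (26|37)=+1; sign (−1)^0·-1^2·+1^5 = +1.
(a,b)_5: α=1, u≡1; β=3, v≡3 (mod 5); (1|5)=+1, (3|5)=-1; sign (−1)^0·+1^3·-1^1 = -1.
(a,b)_2: α=25, β=7; u≡7, v≡3 (mod 8); ε(u)ε(v)=1·1, αω(v)=25·1, βω(u)=7·0; sum ≡ 0  ⇒  +1.
(a,b)_13: α=4, u≡8; β=3, v≡12 (mod 13); (8|13)=-1, (12|13)=+1; sign (−1)^0·-1^3·+1^4 = -1.
(a,b)_11: α=-1, u≡7; β=-1, v≡6 (mod 11); (7|11)=-1, (6|11)=-1; sign (−1)^1·-1^-1·-1^-1 = -1.
(a,b)_∞: sgn(-77330)=−, sgn(81510)=+, so +1.
(a,b)_3: α=6, u≡1; β=1, v≡2 (mod 3); (1|3)=+1, (2|3)=-1; sign (−1)^0·+1^1·-1^6 = +1.
(a,b)_7: α=-4, u≡3; β=-4, v≡2 (mod 7); (3|7)=-1, (2|7)=+1; sign (−1)^0·-1^-4·+1^-4 = +1.
(-77330, 81510 / ℚ) ramifies at {5, 11, 13, 19}: a division algebra.

[5, 11, 13, 19]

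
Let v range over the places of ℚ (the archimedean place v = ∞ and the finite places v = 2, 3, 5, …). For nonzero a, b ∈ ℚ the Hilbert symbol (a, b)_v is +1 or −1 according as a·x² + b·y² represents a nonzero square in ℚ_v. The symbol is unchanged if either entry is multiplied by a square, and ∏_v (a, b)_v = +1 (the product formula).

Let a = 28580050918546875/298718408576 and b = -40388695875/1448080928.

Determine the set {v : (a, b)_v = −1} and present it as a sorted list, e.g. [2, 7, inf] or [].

(a, b) ≡ (2618, -4070) mod (ℚ^×)²; places V = {2, 3, 5, 7, 11, 17, 19, 31, 37, ∞}.
(a,b)_11: α=3, u≡8; β=3, v≡1 (mod 11); (8|11)=-1, (1|11)=+1; sign (−1)^1·-1^3·+1^3 = +1.
(a,b)_7: α=-1, u≡5; β=-2, v≡2 (mod 7); (5|7)=-1, (2|7)=+1; sign (−1)^0·-1^-2·+1^-1 = +1.
(a,b)_2: α=-7, β=-5; u≡5, v≡5 (mod 8); ε(u)ε(v)=0·0, αω(v)=-7·1, βω(u)=-5·1; sum ≡ 0  ⇒  +1.
(a,b)_17: α=1, u≡9; β=0, v≡5 (mod 17); (9|17)=+1, (5|17)=-1; sign (−1)^0·+1^0·-1^1 = -1.
(a,b)_∞: sgn(2618)=+, sgn(-4070)=−, so +1.
(a,b)_5: α=6, u≡2; β=3, v≡1 (mod 5); (2|5)=-1, (1|5)=+1; sign (−1)^0·-1^3·+1^6 = -1.
(a,b)_3: α=10, u≡2; β=8, v≡1 (mod 3); (2|3)=-1, (1|3)=+1; sign (−1)^0·-1^8·+1^10 = +1.
(a,b)_37: α=2, u≡3; β=1, v≡12 (mod 37); (3|37)=+1, (12|37)=+1; sign (−1)^0·+1^1·+1^2 = +1.
(a,b)_19: α=-2, u≡2; β=0, v≡8 (mod 19); (2|19)=-1, (8|19)=-1; sign (−1)^0·-1^0·-1^-2 = +1.
(a,b)_31: α=-4, u≡14; β=-4, v≡3 (mod 31); (14|31)=+1, (3|31)=-1; sign (−1)^0·+1^-4·-1^-4 = +1.
|Ram(2618, -4070)| = 2, even; anisotropic at {5, 17}.

[5, 17]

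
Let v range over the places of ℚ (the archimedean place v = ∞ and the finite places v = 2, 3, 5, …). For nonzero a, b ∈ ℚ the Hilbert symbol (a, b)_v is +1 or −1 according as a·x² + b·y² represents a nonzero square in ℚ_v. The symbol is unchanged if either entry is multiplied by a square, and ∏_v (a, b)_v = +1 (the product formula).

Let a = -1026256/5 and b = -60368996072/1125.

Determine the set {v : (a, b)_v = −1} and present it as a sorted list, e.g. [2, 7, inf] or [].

[2, 5, 7, inf]

(a, b) ≡ (-6545, -13090) mod (ℚ^×)²; places V = {2, 3, 5, 7, 11, 17, ∞}.
(a,b)_11: α=1, u≡10; β=1, v≡4 (mod 11); (10|11)=-1, (4|11)=+1; sign (−1)^1·-1^1·+1^1 = +1.
(a,b)_∞: sgn(-6545)=−, sgn(-13090)=−, so -1.
(a,b)_5: α=-1, u≡4; β=-3, v≡2 (mod 5); (4|5)=+1, (2|5)=-1; sign (−1)^0·+1^-3·-1^-1 = -1.
(a,b)_7: α=3, u≡5; β=9, v≡6 (mod 7); (5|7)=-1, (6|7)=-1; sign (−1)^1·-1^9·-1^3 = -1.
(a,b)_3: α=0, u≡1; β=-2, v≡2 (mod 3); (1|3)=+1, (2|3)=-1; sign (−1)^0·+1^-2·-1^0 = +1.
(a,b)_2: α=4, β=3; u≡7, v≡7 (mod 8); ε(u)ε(v)=1·1, αω(v)=4·0, βω(u)=3·0; sum ≡ 1  ⇒  -1.
(a,b)_17: α=1, u≡10; β=1, v≡7 (mod 17); (10|17)=-1, (7|17)=-1; sign (−1)^0·-1^1·-1^1 = +1.
Ram(-6545, -13090) = {2, 5, 7, ∞}; no ℚ_2-point on the conic.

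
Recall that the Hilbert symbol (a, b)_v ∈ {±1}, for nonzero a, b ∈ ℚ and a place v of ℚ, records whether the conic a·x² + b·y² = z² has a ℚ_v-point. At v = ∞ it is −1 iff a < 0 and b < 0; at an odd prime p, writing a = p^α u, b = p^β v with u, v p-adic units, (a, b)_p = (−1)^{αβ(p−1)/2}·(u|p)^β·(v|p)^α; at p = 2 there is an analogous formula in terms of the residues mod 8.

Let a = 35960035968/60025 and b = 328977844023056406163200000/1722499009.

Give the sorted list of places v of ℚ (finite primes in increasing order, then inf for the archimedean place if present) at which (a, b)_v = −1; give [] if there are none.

[5, 19]

Mod squares: a ≡ 172938, b ≡ 37181670. Check v ∈ {∞, 2, 3, 5, 7, 11, 19, 37, 41, 43}.
v=11: a=11^0·(≡6), b=11^-4·(≡4) mod 11; (6|11)=-1, (4|11)=+1; (−1)^{0·-4·5}·(-1)^-4·(+1)^0 = +1.
v=43: a=43^0·(≡11), b=43^3·(≡34) mod 43; (11|43)=+1, (34|43)=-1; (−1)^{0·3·21}·(+1)^3·(-1)^0 = +1.
v=41: a=41^1·(≡39), b=41^3·(≡23) mod 41; (39|41)=+1, (23|41)=+1; (−1)^{1·3·20}·(+1)^3·(+1)^1 = +1.
v=3: a=3^3·(≡1), b=3^3·(≡2) mod 3; (1|3)=+1, (2|3)=-1; (−1)^{3·3·1}·(+1)^3·(-1)^3 = +1.
v=5: a=5^-2·(≡3), b=5^5·(≡1) mod 5; (3|5)=-1, (1|5)=+1; (−1)^{-2·5·2}·(-1)^5·(+1)^-2 = -1.
v=2: v_2(a)=7, v_2(b)=11; units ≡ 5, 3 (mod 8); ε·ε+αω+βω = 0·1+7·1+11·1 ≡ 0  ⇒  (a,b)_2 = +1.
v=∞: 172938 > 0 and 37181670 > 0  ⇒  (a,b)_∞ = +1.
v=19: a=19^3·(≡11), b=19^3·(≡5) mod 19; (11|19)=+1, (5|19)=+1; (−1)^{3·3·9}·(+1)^3·(+1)^3 = -1.
v=37: a=37^1·(≡36), b=37^3·(≡26) mod 37; (36|37)=+1, (26|37)=+1; (−1)^{1·3·18}·(+1)^3·(+1)^1 = +1.
v=7: a=7^-4·(≡6), b=7^-6·(≡4) mod 7; (6|7)=-1, (4|7)=+1; (−1)^{-4·-6·3}·(-1)^-6·(+1)^-4 = +1.
(172938, 37181670 / ℚ) ramifies at {5, 19}: a division algebra.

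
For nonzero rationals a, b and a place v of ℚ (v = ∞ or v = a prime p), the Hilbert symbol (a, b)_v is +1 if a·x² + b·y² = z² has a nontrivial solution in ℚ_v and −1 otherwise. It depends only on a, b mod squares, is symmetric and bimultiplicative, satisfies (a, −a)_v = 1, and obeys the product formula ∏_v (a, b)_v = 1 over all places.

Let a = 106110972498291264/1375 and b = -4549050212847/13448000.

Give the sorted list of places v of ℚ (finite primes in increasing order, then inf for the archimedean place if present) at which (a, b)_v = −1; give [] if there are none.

[5, 7]

Mod squares: a ≡ 55, b ≡ -33915. Check v ∈ {∞, 2, 3, 5, 7, 11, 17, 19, 23, 29, 41, 47}.
v=47: a=47^0·(≡42), b=47^2·(≡38) mod 47; (42|47)=+1, (38|47)=-1; (−1)^{0·2·23}·(+1)^2·(-1)^0 = +1.
v=17: a=17^2·(≡2), b=17^1·(≡11) mod 17; (2|17)=+1, (11|17)=-1; (−1)^{2·1·8}·(+1)^1·(-1)^2 = +1.
v=3: a=3^6·(≡1), b=3^1·(≡2) mod 3; (1|3)=+1, (2|3)=-1; (−1)^{6·1·1}·(+1)^1·(-1)^6 = +1.
v=7: a=7^2·(≡6), b=7^1·(≡6) mod 7; (6|7)=-1, (6|7)=-1; (−1)^{2·1·3}·(-1)^1·(-1)^2 = -1.
v=19: a=19^2·(≡16), b=19^3·(≡9) mod 19; (16|19)=+1, (9|19)=+1; (−1)^{2·3·9}·(+1)^3·(+1)^2 = +1.
v=29: a=29^2·(≡14), b=29^2·(≡27) mod 29; (14|29)=-1, (27|29)=-1; (−1)^{2·2·14}·(-1)^2·(-1)^2 = +1.
v=11: a=11^-1·(≡5), b=11^0·(≡5) mod 11; (5|11)=+1, (5|11)=+1; (−1)^{-1·0·5}·(+1)^0·(+1)^-1 = +1.
v=∞: 55 > 0 and -33915 < 0  ⇒  (a,b)_∞ = +1.
v=2: v_2(a)=6, v_2(b)=-6; units ≡ 7, 5 (mod 8); ε·ε+αω+βω = 1·0+6·1+-6·0 ≡ 0  ⇒  (a,b)_2 = +1.
v=41: a=41^0·(≡14), b=41^-2·(≡10) mod 41; (14|41)=-1, (10|41)=+1; (−1)^{0·-2·20}·(-1)^-2·(+1)^0 = +1.
v=5: a=5^-3·(≡4), b=5^-3·(≡2) mod 5; (4|5)=+1, (2|5)=-1; (−1)^{-3·-3·2}·(+1)^-3·(-1)^-3 = -1.
v=23: a=23^2·(≡3), b=23^0·(≡17) mod 23; (3|23)=+1, (17|23)=-1; (−1)^{2·0·11}·(+1)^0·(-1)^2 = +1.
Ram(55, -33915) = {5, 7}; no ℚ_5-point on the conic.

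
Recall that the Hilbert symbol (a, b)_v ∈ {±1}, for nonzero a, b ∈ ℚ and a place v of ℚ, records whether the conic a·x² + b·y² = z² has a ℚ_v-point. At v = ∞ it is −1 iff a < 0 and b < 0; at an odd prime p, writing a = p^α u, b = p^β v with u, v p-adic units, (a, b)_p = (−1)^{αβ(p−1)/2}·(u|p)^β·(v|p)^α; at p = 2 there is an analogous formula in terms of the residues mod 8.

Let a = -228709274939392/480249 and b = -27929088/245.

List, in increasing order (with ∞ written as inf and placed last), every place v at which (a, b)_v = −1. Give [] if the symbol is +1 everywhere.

Mod squares: a ≡ -392863, b ≡ -60610. Check v ∈ {∞, 2, 3, 5, 7, 11, 13, 19, 23, 29, 31}.
v=7: a=7^-2·(≡5), b=7^-2·(≡6) mod 7; (5|7)=-1, (6|7)=-1; (−1)^{-2·-2·3}·(-1)^-2·(-1)^-2 = +1.
v=19: a=19^1·(≡15), b=19^1·(≡18) mod 19; (15|19)=-1, (18|19)=-1; (−1)^{1·1·9}·(-1)^1·(-1)^1 = -1.
v=13: a=13^2·(≡4), b=13^0·(≡9) mod 13; (4|13)=+1, (9|13)=+1; (−1)^{2·0·6}·(+1)^0·(+1)^2 = +1.
v=11: a=11^-2·(≡8), b=11^1·(≡4) mod 11; (8|11)=-1, (4|11)=+1; (−1)^{-2·1·5}·(-1)^1·(+1)^-2 = -1.
v=29: a=29^3·(≡22), b=29^1·(≡17) mod 29; (22|29)=+1, (17|29)=-1; (−1)^{3·1·14}·(+1)^1·(-1)^3 = -1.
v=23: a=23^1·(≡6), b=23^0·(≡12) mod 23; (6|23)=+1, (12|23)=+1; (−1)^{1·0·11}·(+1)^0·(+1)^1 = +1.
v=2: v_2(a)=12, v_2(b)=9; units ≡ 1, 7 (mod 8); ε·ε+αω+βω = 0·1+12·0+9·0 ≡ 0  ⇒  (a,b)_2 = +1.
v=∞: -392863 < 0 and -60610 < 0  ⇒  (a,b)_∞ = -1.
v=5: a=5^0·(≡2), b=5^-1·(≡3) mod 5; (2|5)=-1, (3|5)=-1; (−1)^{0·-1·2}·(-1)^-1·(-1)^0 = -1.
v=3: a=3^-4·(≡2), b=3^2·(≡2) mod 3; (2|3)=-1, (2|3)=-1; (−1)^{-4·2·1}·(-1)^2·(-1)^-4 = +1.
v=31: a=31^1·(≡17), b=31^0·(≡24) mod 31; (17|31)=-1, (24|31)=-1; (−1)^{1·0·15}·(-1)^0·(-1)^1 = -1.
|Ram(-392863, -60610)| = 6, even; anisotropic at {5, 11, 19, 29, 31, ∞}.

[5, 11, 19, 29, 31, inf]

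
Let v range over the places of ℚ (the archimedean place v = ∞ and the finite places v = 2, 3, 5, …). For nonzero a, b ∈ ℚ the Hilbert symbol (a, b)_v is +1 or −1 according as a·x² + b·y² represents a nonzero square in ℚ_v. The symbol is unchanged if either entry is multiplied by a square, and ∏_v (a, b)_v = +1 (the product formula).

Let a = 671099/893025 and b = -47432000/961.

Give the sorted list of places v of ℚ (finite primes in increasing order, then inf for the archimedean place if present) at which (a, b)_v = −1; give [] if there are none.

[2, 11]

(a, b) ≡ (11, -5) mod (ℚ^×)²; places V = {2, 3, 5, 7, 11, 13, 19, 31, ∞}.
(a,b)_19: α=2, u≡9; β=0, v≡12 (mod 19); (9|19)=+1, (12|19)=-1; sign (−1)^0·+1^0·-1^2 = +1.
(a,b)_7: α=-2, u≡4; β=2, v≡1 (mod 7); (4|7)=+1, (1|7)=+1; sign (−1)^0·+1^2·+1^-2 = +1.
(a,b)_31: α=0, u≡13; β=-2, v≡15 (mod 31); (13|31)=-1, (15|31)=-1; sign (−1)^0·-1^-2·-1^0 = +1.
(a,b)_11: α=1, u≡3; β=2, v≡10 (mod 11); (3|11)=+1, (10|11)=-1; sign (−1)^0·+1^2·-1^1 = -1.
(a,b)_∞: sgn(11)=+, sgn(-5)=−, so +1.
(a,b)_5: α=-2, u≡4; β=3, v≡4 (mod 5); (4|5)=+1, (4|5)=+1; sign (−1)^0·+1^3·+1^-2 = +1.
(a,b)_3: α=-6, u≡2; β=0, v≡1 (mod 3); (2|3)=-1, (1|3)=+1; sign (−1)^0·-1^0·+1^-6 = +1.
(a,b)_2: α=0, β=6; u≡3, v≡3 (mod 8); ε(u)ε(v)=1·1, αω(v)=0·1, βω(u)=6·1; sum ≡ 1  ⇒  -1.
(a,b)_13: α=2, u≡2; β=0, v≡5 (mod 13); (2|13)=-1, (5|13)=-1; sign (−1)^0·-1^0·-1^2 = +1.
Ram(11, -5) = {2, 11}; no ℚ_2-point on the conic.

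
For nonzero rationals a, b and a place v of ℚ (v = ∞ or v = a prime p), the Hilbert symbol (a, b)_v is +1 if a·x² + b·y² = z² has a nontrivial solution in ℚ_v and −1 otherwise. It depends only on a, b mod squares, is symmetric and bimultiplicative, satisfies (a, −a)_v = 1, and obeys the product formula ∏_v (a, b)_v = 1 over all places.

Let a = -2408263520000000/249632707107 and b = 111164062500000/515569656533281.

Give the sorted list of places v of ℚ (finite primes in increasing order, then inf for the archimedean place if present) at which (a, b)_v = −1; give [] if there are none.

(a, b) ≡ (-15810, 3162) mod (ℚ^×)²; places V = {2, 3, 5, 7, 13, 17, 19, 29, 31, ∞}.
(a,b)_5: α=7, u≡2; β=12, v≡3 (mod 5); (2|5)=-1, (3|5)=-1; sign (−1)^0·-1^12·-1^7 = -1.
(a,b)_13: α=4, u≡6; β=0, v≡10 (mod 13); (6|13)=-1, (10|13)=+1; sign (−1)^0·-1^0·+1^4 = +1.
(a,b)_17: α=1, u≡11; β=1, v≡16 (mod 17); (11|17)=-1, (16|17)=+1; sign (−1)^0·-1^1·+1^1 = -1.
(a,b)_3: α=-1, u≡1; β=3, v≡1 (mod 3); (1|3)=+1, (1|3)=+1; sign (−1)^1·+1^3·+1^-1 = -1.
(a,b)_∞: sgn(-15810)=−, sgn(3162)=+, so +1.
(a,b)_29: α=-4, u≡1; β=-6, v≡25 (mod 29); (1|29)=+1, (25|29)=+1; sign (−1)^0·+1^-6·+1^-4 = +1.
(a,b)_19: α=0, u≡7; β=-2, v≡18 (mod 19); (7|19)=+1, (18|19)=-1; sign (−1)^0·+1^-2·-1^0 = +1.
(a,b)_2: α=11, β=5; u≡7, v≡5 (mod 8); ε(u)ε(v)=1·0, αω(v)=11·1, βω(u)=5·0; sum ≡ 1  ⇒  -1.
(a,b)_31: α=1, u≡6; β=1, v≡28 (mod 31); (6|31)=-1, (28|31)=+1; sign (−1)^1·-1^1·+1^1 = +1.
(a,b)_7: α=-6, u≡3; β=-4, v≡5 (mod 7); (3|7)=-1, (5|7)=-1; sign (−1)^0·-1^-4·-1^-6 = +1.
Ram(-15810, 3162) = {2, 3, 5, 17}; no ℚ_2-point on the conic.

[2, 3, 5, 17]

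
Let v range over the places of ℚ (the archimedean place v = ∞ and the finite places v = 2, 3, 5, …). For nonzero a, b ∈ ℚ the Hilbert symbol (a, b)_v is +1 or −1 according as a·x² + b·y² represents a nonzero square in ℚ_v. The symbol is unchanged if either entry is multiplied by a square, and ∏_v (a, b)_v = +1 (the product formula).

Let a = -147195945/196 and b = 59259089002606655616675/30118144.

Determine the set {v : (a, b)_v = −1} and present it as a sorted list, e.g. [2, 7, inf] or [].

(a, b) ≡ (-45305, 323) mod (ℚ^×)²; places V = {2, 3, 5, 7, 13, 17, 19, 41, ∞}.
(a,b)_13: α=1, u≡1; β=4, v≡2 (mod 13); (1|13)=+1, (2|13)=-1; sign (−1)^0·+1^4·-1^1 = -1.
(a,b)_3: α=2, u≡1; β=2, v≡2 (mod 3); (1|3)=+1, (2|3)=-1; sign (−1)^0·+1^2·-1^2 = +1.
(a,b)_19: α=2, u≡15; β=9, v≡5 (mod 19); (15|19)=-1, (5|19)=+1; sign (−1)^0·-1^9·+1^2 = -1.
(a,b)_∞: sgn(-45305)=−, sgn(323)=+, so +1.
(a,b)_41: α=1, u≡16; β=2, v≡9 (mod 41); (16|41)=+1, (9|41)=+1; sign (−1)^0·+1^2·+1^1 = +1.
(a,b)_2: α=-2, β=-8; u≡7, v≡3 (mod 8); ε(u)ε(v)=1·1, αω(v)=-2·1, βω(u)=-8·0; sum ≡ 1  ⇒  -1.
(a,b)_7: α=-2, u≡5; β=-6, v≡1 (mod 7); (5|7)=-1, (1|7)=+1; sign (−1)^0·-1^-6·+1^-2 = +1.
(a,b)_5: α=1, u≡1; β=2, v≡3 (mod 5); (1|5)=+1, (3|5)=-1; sign (−1)^0·+1^2·-1^1 = -1.
(a,b)_17: α=1, u≡16; β=1, v≡2 (mod 17); (16|17)=+1, (2|17)=+1; sign (−1)^0·+1^1·+1^1 = +1.
Ram(-45305, 323) = {2, 5, 13, 19}; no ℚ_2-point on the conic.

[2, 5, 13, 19]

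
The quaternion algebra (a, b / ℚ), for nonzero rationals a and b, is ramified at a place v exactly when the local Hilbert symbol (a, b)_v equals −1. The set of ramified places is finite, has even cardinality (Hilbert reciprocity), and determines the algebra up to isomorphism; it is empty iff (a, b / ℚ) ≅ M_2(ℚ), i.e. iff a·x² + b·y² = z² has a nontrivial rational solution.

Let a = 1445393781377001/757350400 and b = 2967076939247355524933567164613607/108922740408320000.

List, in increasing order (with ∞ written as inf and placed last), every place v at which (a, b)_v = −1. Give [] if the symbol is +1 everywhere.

[3, 17, 19, 29, 37, 41]

(a, b) ≡ (61161, 444686) mod (ℚ^×)²; places V = {2, 3, 5, 11, 17, 19, 29, 31, 37, 41, 43, 53, ∞}.
(a,b)_2: α=-14, β=-25; u≡1, v≡7 (mod 8); ε(u)ε(v)=0·1, αω(v)=-14·0, βω(u)=-25·0; sum ≡ 0  ⇒  +1.
(a,b)_53: α=0, u≡6; β=-2, v≡1 (mod 53); (6|53)=+1, (1|53)=+1; sign (−1)^0·+1^-2·+1^0 = +1.
(a,b)_31: α=2, u≡30; β=4, v≡11 (mod 31); (30|31)=-1, (11|31)=-1; sign (−1)^0·-1^4·-1^2 = +1.
(a,b)_41: α=0, u≡13; β=3, v≡17 (mod 41); (13|41)=-1, (17|41)=-1; sign (−1)^0·-1^3·-1^0 = -1.
(a,b)_19: α=3, u≡13; β=4, v≡13 (mod 19); (13|19)=-1, (13|19)=-1; sign (−1)^0·-1^4·-1^3 = -1.
(a,b)_5: α=-2, u≡1; β=-4, v≡1 (mod 5); (1|5)=+1, (1|5)=+1; sign (−1)^0·+1^-4·+1^-2 = +1.
(a,b)_43: α=-2, u≡1; β=-2, v≡35 (mod 43); (1|43)=+1, (35|43)=+1; sign (−1)^0·+1^-2·+1^-2 = +1.
(a,b)_37: α=1, u≡21; β=2, v≡8 (mod 37); (21|37)=+1, (8|37)=-1; sign (−1)^0·+1^2·-1^1 = -1.
(a,b)_3: α=5, u≡2; β=4, v≡2 (mod 3); (2|3)=-1, (2|3)=-1; sign (−1)^0·-1^4·-1^5 = -1.
(a,b)_17: α=0, u≡11; β=1, v≡10 (mod 17); (11|17)=-1, (10|17)=-1; sign (−1)^0·-1^1·-1^0 = -1.
(a,b)_11: α=0, u≡4; β=1, v≡9 (mod 11); (4|11)=+1, (9|11)=+1; sign (−1)^0·+1^1·+1^0 = +1.
(a,b)_29: α=3, u≡2; β=7, v≡6 (mod 29); (2|29)=-1, (6|29)=+1; sign (−1)^0·-1^7·+1^3 = -1.
(a,b)_∞: sgn(61161)=+, sgn(444686)=+, so +1.
|Ram(61161, 444686)| = 6, even; anisotropic at {3, 17, 19, 29, 37, 41}.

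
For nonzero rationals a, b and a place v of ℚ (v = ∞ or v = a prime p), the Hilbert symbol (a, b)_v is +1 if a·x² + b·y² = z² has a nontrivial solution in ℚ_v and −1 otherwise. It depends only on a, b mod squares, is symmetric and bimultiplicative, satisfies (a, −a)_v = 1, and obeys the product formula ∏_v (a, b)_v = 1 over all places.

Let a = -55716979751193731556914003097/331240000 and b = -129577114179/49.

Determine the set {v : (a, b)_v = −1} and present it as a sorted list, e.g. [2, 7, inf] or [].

(a, b) ≡ (-697, -1599717459) mod (ℚ^×)²; places V = {2, 3, 5, 7, 13, 17, 23, 29, 31, 37, 41, ∞}.
(a,b)_41: α=3, u≡17; β=1, v≡17 (mod 41); (17|41)=-1, (17|41)=-1; sign (−1)^0·-1^1·-1^3 = +1.
(a,b)_13: α=-2, u≡11; β=0, v≡2 (mod 13); (11|13)=-1, (2|13)=-1; sign (−1)^0·-1^0·-1^-2 = +1.
(a,b)_29: α=2, u≡24; β=1, v≡18 (mod 29); (24|29)=+1, (18|29)=-1; sign (−1)^0·+1^1·-1^2 = +1.
(a,b)_∞: sgn(-697)=−, sgn(-1599717459)=−, so -1.
(a,b)_37: α=2, u≡32; β=1, v≡11 (mod 37); (32|37)=-1, (11|37)=+1; sign (−1)^0·-1^1·+1^2 = -1.
(a,b)_23: α=4, u≡4; β=1, v≡17 (mod 23); (4|23)=+1, (17|23)=-1; sign (−1)^0·+1^1·-1^4 = +1.
(a,b)_2: α=-6, β=0; u≡7, v≡5 (mod 8); ε(u)ε(v)=1·0, αω(v)=-6·1, βω(u)=0·0; sum ≡ 0  ⇒  +1.
(a,b)_17: α=3, u≡14; β=1, v≡16 (mod 17); (14|17)=-1, (16|17)=+1; sign (−1)^0·-1^1·+1^3 = -1.
(a,b)_31: α=2, u≡2; β=1, v≡28 (mod 31); (2|31)=+1, (28|31)=+1; sign (−1)^0·+1^1·+1^2 = +1.
(a,b)_7: α=-2, u≡6; β=-2, v≡5 (mod 7); (6|7)=-1, (5|7)=-1; sign (−1)^0·-1^-2·-1^-2 = +1.
(a,b)_3: α=12, u≡2; β=5, v≡2 (mod 3); (2|3)=-1, (2|3)=-1; sign (−1)^0·-1^5·-1^12 = -1.
(a,b)_5: α=-4, u≡2; β=0, v≡4 (mod 5); (2|5)=-1, (4|5)=+1; sign (−1)^0·-1^0·+1^-4 = +1.
(-697, -1599717459 / ℚ) ramifies at {3, 17, 37, ∞}: a division algebra.

[3, 17, 37, inf]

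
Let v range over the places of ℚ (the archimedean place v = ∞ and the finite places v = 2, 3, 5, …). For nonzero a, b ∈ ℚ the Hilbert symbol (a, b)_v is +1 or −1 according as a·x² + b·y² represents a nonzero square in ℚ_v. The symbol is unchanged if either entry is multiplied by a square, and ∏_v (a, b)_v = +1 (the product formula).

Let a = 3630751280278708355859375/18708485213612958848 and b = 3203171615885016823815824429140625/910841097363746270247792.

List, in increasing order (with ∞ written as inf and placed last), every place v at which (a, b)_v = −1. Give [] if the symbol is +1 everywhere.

Mod squares: a ≡ 16302, b ≡ 455. Check v ∈ {∞, 2, 3, 5, 7, 11, 13, 17, 19, 23, 31, 43, 53}.
v=13: a=13^3·(≡7), b=13^5·(≡4) mod 13; (7|13)=-1, (4|13)=+1; (−1)^{3·5·6}·(-1)^5·(+1)^3 = -1.
v=53: a=53^2·(≡18), b=53^4·(≡21) mod 53; (18|53)=-1, (21|53)=-1; (−1)^{2·4·26}·(-1)^4·(-1)^2 = +1.
v=19: a=19^1·(≡18), b=19^4·(≡15) mod 19; (18|19)=-1, (15|19)=-1; (−1)^{1·4·9}·(-1)^4·(-1)^1 = -1.
v=5: a=5^8·(≡2), b=5^7·(≡4) mod 5; (2|5)=-1, (4|5)=+1; (−1)^{8·7·2}·(-1)^7·(+1)^8 = -1.
v=23: a=23^-4·(≡8), b=23^-6·(≡12) mod 23; (8|23)=+1, (12|23)=+1; (−1)^{-4·-6·11}·(+1)^-6·(+1)^-4 = +1.
v=17: a=17^2·(≡4), b=17^0·(≡1) mod 17; (4|17)=+1, (1|17)=+1; (−1)^{2·0·8}·(+1)^0·(+1)^2 = +1.
v=7: a=7^-10·(≡5), b=7^-15·(≡4) mod 7; (5|7)=-1, (4|7)=+1; (−1)^{-10·-15·3}·(-1)^-15·(+1)^-10 = -1.
v=11: a=11^1·(≡6), b=11^2·(≡5) mod 11; (6|11)=-1, (5|11)=+1; (−1)^{1·2·5}·(-1)^2·(+1)^1 = +1.
v=43: a=43^-2·(≡19), b=43^0·(≡16) mod 43; (19|43)=-1, (16|43)=+1; (−1)^{-2·0·21}·(-1)^0·(+1)^-2 = +1.
v=3: a=3^3·(≡1), b=3^-4·(≡2) mod 3; (1|3)=+1, (2|3)=-1; (−1)^{3·-4·1}·(+1)^-4·(-1)^3 = -1.
v=31: a=31^4·(≡17), b=31^6·(≡27) mod 31; (17|31)=-1, (27|31)=-1; (−1)^{4·6·15}·(-1)^6·(-1)^4 = +1.
v=∞: 16302 > 0 and 455 > 0  ⇒  (a,b)_∞ = +1.
v=2: v_2(a)=-7, v_2(b)=-4; units ≡ 7, 7 (mod 8); ε·ε+αω+βω = 1·1+-7·0+-4·0 ≡ 1  ⇒  (a,b)_2 = -1.
Ram(16302, 455) = {2, 3, 5, 7, 13, 19}; no ℚ_2-point on the conic.

[2, 3, 5, 7, 13, 19]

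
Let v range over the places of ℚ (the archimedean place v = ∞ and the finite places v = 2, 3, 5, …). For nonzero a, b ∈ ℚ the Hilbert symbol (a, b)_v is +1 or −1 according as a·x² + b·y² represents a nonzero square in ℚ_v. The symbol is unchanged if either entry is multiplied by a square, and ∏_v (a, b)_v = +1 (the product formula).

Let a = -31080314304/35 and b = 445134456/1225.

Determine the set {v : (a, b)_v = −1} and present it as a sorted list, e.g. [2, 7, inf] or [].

[29, 31]

(a, b) ≡ (-23315565, 23374) mod (ℚ^×)²; places V = {2, 3, 5, 7, 13, 19, 23, 29, 31, ∞}.
(a,b)_29: α=1, u≡17; β=1, v≡16 (mod 29); (17|29)=-1, (16|29)=+1; sign (−1)^0·-1^1·+1^1 = -1.
(a,b)_31: α=1, u≡14; β=1, v≡14 (mod 31); (14|31)=+1, (14|31)=+1; sign (−1)^1·+1^1·+1^1 = -1.
(a,b)_2: α=6, β=3; u≡3, v≡7 (mod 8); ε(u)ε(v)=1·1, αω(v)=6·0, βω(u)=3·1; sum ≡ 0  ⇒  +1.
(a,b)_3: α=7, u≡2; β=2, v≡1 (mod 3); (2|3)=-1, (1|3)=+1; sign (−1)^0·-1^2·+1^7 = +1.
(a,b)_5: α=-1, u≡3; β=-2, v≡4 (mod 5); (3|5)=-1, (4|5)=+1; sign (−1)^0·-1^-2·+1^-1 = +1.
(a,b)_∞: sgn(-23315565)=−, sgn(23374)=+, so +1.
(a,b)_13: α=1, u≡4; β=1, v≡3 (mod 13); (4|13)=+1, (3|13)=+1; sign (−1)^0·+1^1·+1^1 = +1.
(a,b)_23: α=0, u≡13; β=2, v≡13 (mod 23); (13|23)=+1, (13|23)=+1; sign (−1)^0·+1^2·+1^0 = +1.
(a,b)_19: α=1, u≡3; β=0, v≡9 (mod 19); (3|19)=-1, (9|19)=+1; sign (−1)^0·-1^0·+1^1 = +1.
(a,b)_7: α=-1, u≡2; β=-2, v≡1 (mod 7); (2|7)=+1, (1|7)=+1; sign (−1)^0·+1^-2·+1^-1 = +1.
(-23315565, 23374 / ℚ) ramifies at {29, 31}: a division algebra.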